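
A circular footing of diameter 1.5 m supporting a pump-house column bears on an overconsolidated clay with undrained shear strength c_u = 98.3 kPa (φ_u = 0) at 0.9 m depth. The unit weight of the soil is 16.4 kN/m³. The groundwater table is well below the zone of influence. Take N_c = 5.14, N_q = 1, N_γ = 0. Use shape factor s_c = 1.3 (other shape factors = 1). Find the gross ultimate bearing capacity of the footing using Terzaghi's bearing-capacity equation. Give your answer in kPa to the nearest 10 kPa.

q_ult ≈ 670 kPa

q = γ·D_f = 16.4 × 0.9 = 14.76 kPa.
c·N_c·s_c = 98.3 × 5.14 × 1.3 = 656.84 kPa
q·N_q = 14.76 × 1 = 14.76 kPa
q_ult = 656.84 + 14.76 = 671.6 kPa.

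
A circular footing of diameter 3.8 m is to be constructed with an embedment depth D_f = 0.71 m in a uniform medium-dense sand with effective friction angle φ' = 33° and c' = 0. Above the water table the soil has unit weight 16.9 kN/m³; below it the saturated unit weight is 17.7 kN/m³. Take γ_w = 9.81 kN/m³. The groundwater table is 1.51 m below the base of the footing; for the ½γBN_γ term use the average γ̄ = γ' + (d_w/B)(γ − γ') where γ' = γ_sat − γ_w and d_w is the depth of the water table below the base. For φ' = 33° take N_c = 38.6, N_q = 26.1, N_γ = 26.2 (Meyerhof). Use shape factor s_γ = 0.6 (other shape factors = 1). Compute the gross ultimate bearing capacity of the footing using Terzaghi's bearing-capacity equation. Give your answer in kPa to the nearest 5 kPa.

q = γ·D_f = 16.9 × 0.71 = 11.999 kPa.
γ' = 7.89 kN/m³; averaging over the depth B below the base, γ̄ = γ' + (d_w/B)(γ − γ') = 11.47 kN/m³.
q·N_q = 11.999 × 26.1 = 313.17 kPa
0.5·γ·B·N_γ·s_γ = 0.5 × 11.47 × 3.8 × 26.2 × 0.6 = 342.59 kPa
q_ult = 313.17 + 342.59 = 655.77 kPa.

q_ult ≈ 655 kPa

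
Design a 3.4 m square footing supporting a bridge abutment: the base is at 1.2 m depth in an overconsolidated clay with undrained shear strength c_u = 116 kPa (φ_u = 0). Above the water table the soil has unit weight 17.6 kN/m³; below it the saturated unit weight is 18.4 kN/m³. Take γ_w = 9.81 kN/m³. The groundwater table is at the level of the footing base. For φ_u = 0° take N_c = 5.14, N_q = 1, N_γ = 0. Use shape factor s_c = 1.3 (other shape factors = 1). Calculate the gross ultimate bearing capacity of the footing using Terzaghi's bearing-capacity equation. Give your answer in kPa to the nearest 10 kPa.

Effective surcharge at the founding depth q = γ·D_f = 17.6 × 1.2 = 21.12 kPa.
q_ult = c·N_c·s_c + q·N_q
     = 116 × 5.14 × 1.3 + 21.12 × 1
     = 775.11 + 21.12 = 796.23 kPa.

q_ult ≈ 800 kPa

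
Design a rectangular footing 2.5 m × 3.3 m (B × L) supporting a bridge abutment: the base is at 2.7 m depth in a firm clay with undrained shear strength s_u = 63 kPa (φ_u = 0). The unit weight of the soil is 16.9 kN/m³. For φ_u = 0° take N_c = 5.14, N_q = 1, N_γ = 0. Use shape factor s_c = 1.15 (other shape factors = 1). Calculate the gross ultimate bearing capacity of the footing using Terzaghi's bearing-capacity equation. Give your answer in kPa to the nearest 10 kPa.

q_ult ≈ 420 kPa

q = γ·D_f = 16.9 × 2.7 = 45.63 kPa.
c·N_c·s_c = 63 × 5.14 × 1.15 = 372.39 kPa
q·N_q = 45.63 × 1 = 45.63 kPa
q_ult = 372.39 + 45.63 = 418.02 kPa.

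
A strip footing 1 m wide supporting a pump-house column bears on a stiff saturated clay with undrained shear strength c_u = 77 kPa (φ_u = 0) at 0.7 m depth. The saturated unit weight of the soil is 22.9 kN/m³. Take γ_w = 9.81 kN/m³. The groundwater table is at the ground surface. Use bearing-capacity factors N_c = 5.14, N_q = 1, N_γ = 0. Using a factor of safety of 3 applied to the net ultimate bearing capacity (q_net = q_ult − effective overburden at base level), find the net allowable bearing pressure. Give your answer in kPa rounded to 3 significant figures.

Water table at ground surface, so effective unit weight γ' = 22.9 − 9.81 = 13.09 kN/m³ is used throughout; overburden q = 13.09 × 0.7 = 9.163 kPa.
Cohesion term c·N_c = 77 × 5.14 = 395.78 kPa; surcharge term q·N_q = 9.163 × 1 = 9.163 kPa.
q_ult = 395.78 + 9.163 = 404.94 kPa.
Net ultimate: q_net = 404.94 − 9.163 = 395.78 kPa.
q_all(net) = 395.78 / 3 = 131.93 kPa.

q_all(net) ≈ 132 kPa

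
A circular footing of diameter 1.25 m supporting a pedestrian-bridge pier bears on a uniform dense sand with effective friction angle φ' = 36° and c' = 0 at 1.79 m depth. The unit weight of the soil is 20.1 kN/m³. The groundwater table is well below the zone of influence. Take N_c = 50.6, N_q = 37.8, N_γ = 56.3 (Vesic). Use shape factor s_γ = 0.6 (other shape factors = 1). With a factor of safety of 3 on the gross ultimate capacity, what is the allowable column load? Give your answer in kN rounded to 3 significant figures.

Overburden at base level: q = 20.1 × 1.79 = 35.979 kPa.
Surcharge term q·N_q = 35.979 × 37.8 = 1360 kPa; self-weight term 0.5·γ·B·N_γ·s_γ = 0.5 × 20.1 × 1.25 × 56.3 × 0.6 = 424.36 kPa.
q_ult = 1360 + 424.36 = 1784.4 kPa.
Gross allowable pressure q_all = 1784.4 / 3 = 594.79 kPa.
Footing area = 1.2272 m², so allowable column load = 594.79 × 1.2272 = 729.93 kN.

P_all ≈ 730 kN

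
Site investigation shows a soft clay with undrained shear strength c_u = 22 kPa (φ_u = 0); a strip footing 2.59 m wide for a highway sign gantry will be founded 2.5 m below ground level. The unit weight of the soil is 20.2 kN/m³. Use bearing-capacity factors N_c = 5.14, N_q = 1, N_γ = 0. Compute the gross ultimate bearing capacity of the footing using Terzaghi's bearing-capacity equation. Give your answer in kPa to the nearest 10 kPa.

Effective surcharge at the founding depth q = γ·D_f = 20.2 × 2.5 = 50.5 kPa.
q_ult = c·N_c + q·N_q
     = 22 × 5.14 + 50.5 × 1
     = 113.08 + 50.5 = 163.58 kPa.

q_ult ≈ 160 kPa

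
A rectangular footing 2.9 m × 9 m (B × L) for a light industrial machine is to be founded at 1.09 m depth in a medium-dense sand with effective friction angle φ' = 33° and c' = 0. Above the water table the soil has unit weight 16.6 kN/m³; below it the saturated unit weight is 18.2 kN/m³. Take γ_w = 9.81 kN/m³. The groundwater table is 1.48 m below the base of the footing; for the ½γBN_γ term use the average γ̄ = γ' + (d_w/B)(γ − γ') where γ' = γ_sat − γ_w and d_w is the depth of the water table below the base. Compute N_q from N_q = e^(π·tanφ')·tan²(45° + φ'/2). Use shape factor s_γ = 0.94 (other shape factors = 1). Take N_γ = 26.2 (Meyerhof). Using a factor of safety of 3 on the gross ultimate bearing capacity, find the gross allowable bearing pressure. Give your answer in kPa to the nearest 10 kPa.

N_q = e^(π·tan33°)·tan²(61.5°) = 26.09.
Overburden at base level: q = 16.6 × 1.09 = 18.094 kPa.
The water table is 1.48 m below the base (< B = 2.9 m), so the ½γBN_γ term uses γ̄ = γ' + (d_w/B)(γ − γ') = 8.39 + (1.48/2.9)(16.6 − 8.39) = 12.58 kN/m³.
Surcharge term q·N_q = 18.094 × 26.092 = 472.11 kPa; self-weight term 0.5·γ·B·N_γ·s_γ = 0.5 × 12.58 × 2.9 × 26.2 × 0.94 = 449.24 kPa.
q_ult = 472.11 + 449.24 = 921.35 kPa.
q_all = 921.35 / 3 = 307.12 kPa.

q_all ≈ 310 kPa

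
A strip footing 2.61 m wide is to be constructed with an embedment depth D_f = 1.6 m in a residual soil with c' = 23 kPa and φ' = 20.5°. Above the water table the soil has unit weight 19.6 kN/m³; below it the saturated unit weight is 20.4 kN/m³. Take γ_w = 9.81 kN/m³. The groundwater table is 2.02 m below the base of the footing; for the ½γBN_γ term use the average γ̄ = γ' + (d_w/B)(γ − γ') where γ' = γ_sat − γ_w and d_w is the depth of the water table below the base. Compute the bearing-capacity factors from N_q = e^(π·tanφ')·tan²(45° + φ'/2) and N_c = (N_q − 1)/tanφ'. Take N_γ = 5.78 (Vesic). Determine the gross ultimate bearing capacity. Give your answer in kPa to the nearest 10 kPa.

q_ult ≈ 700 kPa

tan20.5° = 0.3739, so N_q = e^(π×0.3739)·tan²(55.25°) = 3.237 × 2.078 = 6.73.
N_c = (6.73 − 1)/tan20.5° = 15.31.
Overburden at base level: q = 19.6 × 1.6 = 31.36 kPa.
The water table is 2.02 m below the base (< B = 2.61 m), so the ½γBN_γ term uses γ̄ = γ' + (d_w/B)(γ − γ') = 10.59 + (2.02/2.61)(19.6 − 10.59) = 17.563 kN/m³.
Cohesion term c·N_c = 23 × 15.314 = 352.23 kPa; surcharge term q·N_q = 31.36 × 6.7258 = 210.92 kPa; self-weight term 0.5·γ·B·N_γ = 0.5 × 17.563 × 2.61 × 5.78 = 132.48 kPa.
q_ult = 352.23 + 210.92 + 132.48 = 695.63 kPa.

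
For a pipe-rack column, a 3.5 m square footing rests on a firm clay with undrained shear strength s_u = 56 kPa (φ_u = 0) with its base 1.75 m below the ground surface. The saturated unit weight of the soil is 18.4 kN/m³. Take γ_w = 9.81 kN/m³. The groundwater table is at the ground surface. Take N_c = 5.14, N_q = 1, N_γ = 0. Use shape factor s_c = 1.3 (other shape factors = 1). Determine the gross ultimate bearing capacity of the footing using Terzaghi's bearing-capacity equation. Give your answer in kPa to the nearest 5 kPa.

With the water table at the surface the whole profile is submerged: γ' = 18.4 − 9.81 = 8.59 kN/m³, so q = γ'·D_f = 15.032 kPa.
q_ult = c·N_c·s_c + q·N_q
     = 56 × 5.14 × 1.3 + 15.032 × 1
     = 374.19 + 15.032 = 389.22 kPa.

q_ult ≈ 390 kPa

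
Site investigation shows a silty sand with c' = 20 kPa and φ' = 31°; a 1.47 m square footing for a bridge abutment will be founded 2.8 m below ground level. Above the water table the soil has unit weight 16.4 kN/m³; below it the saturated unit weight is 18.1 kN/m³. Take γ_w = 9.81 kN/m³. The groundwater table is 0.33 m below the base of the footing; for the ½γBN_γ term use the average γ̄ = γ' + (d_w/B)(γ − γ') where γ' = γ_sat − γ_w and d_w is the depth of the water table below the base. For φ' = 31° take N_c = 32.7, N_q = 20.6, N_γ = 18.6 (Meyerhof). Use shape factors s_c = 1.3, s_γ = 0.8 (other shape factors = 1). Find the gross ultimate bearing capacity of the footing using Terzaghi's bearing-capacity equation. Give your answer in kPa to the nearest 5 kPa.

Effective surcharge at the founding depth q = γ·D_f = 16.4 × 2.8 = 45.92 kPa.
With d_w = 0.33 m < B, γ̄ = 8.29 + (0.33/1.47) × (16.4 − 8.29) = 10.111 kN/m³.
q_ult = c·N_c·s_c + q·N_q + 0.5·γ·B·N_γ·s_γ
     = 20 × 32.7 × 1.3 + 45.92 × 20.6 + 0.5 × 10.111 × 1.47 × 18.6 × 0.8
     = 850.2 + 945.95 + 110.58 = 1906.7 kPa.

q_ult ≈ 1905 kPa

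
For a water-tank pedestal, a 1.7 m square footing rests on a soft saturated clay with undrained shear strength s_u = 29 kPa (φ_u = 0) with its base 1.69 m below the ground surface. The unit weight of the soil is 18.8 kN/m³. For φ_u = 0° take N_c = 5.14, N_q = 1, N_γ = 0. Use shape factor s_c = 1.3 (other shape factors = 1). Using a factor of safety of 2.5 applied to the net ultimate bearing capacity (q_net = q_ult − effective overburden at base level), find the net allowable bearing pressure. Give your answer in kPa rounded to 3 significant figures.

q_all(net) ≈ 77.5 kPa

q = γ·D_f = 18.8 × 1.69 = 31.772 kPa.
c·N_c·s_c = 29 × 5.14 × 1.3 = 193.78 kPa
q·N_q = 31.772 × 1 = 31.772 kPa
q_ult = 193.78 + 31.772 = 225.55 kPa.
Net ultimate: q_net = 225.55 − 31.772 = 193.78 kPa.
q_all(net) = 193.78 / 2.5 = 77.511 kPa.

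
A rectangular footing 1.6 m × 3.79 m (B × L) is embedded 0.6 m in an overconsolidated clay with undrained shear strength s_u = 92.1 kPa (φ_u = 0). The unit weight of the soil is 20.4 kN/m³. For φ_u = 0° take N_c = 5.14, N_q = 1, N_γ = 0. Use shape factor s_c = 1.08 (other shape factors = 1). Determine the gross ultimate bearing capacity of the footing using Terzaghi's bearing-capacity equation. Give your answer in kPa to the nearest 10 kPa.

Overburden at base level: q = 20.4 × 0.6 = 12.24 kPa.
Cohesion term c·N_c·s_c = 92.1 × 5.14 × 1.08 = 511.27 kPa; surcharge term q·N_q = 12.24 × 1 = 12.24 kPa.
q_ult = 511.27 + 12.24 = 523.51 kPa.

q_ult ≈ 520 kPa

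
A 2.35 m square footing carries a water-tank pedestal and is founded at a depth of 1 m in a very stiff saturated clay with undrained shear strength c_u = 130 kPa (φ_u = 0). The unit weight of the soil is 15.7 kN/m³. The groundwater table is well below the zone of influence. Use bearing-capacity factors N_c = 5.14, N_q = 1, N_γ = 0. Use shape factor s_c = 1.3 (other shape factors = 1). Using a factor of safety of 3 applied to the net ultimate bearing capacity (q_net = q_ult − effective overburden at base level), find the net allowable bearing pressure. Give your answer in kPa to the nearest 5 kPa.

Effective surcharge at the founding depth q = γ·D_f = 15.7 × 1 = 15.7 kPa.
q_ult = c·N_c·s_c + q·N_q
     = 130 × 5.14 × 1.3 + 15.7 × 1
     = 868.66 + 15.7 = 884.36 kPa.
Net ultimate: q_net = 884.36 − 15.7 = 868.66 kPa.
q_all(net) = 868.66 / 3 = 289.55 kPa.

q_all(net) ≈ 290 kPa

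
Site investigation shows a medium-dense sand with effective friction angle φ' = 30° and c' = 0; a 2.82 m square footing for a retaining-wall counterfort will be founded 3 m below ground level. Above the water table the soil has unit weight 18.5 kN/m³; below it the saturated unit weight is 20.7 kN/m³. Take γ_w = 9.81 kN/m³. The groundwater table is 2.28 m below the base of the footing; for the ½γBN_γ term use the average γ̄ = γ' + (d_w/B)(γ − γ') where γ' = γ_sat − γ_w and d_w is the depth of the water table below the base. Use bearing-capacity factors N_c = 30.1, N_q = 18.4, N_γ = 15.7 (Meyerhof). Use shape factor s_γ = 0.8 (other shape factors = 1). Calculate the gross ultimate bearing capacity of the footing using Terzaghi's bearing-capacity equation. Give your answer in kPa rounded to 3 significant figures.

q_ult ≈ 1320 kPa

q = γ·D_f = 18.5 × 3 = 55.5 kPa.
γ' = 10.89 kN/m³; averaging over the depth B below the base, γ̄ = γ' + (d_w/B)(γ − γ') = 17.043 kN/m³.
q·N_q = 55.5 × 18.4 = 1021.2 kPa
0.5·γ·B·N_γ·s_γ = 0.5 × 17.043 × 2.82 × 15.7 × 0.8 = 301.82 kPa
q_ult = 1021.2 + 301.82 = 1323 kPa.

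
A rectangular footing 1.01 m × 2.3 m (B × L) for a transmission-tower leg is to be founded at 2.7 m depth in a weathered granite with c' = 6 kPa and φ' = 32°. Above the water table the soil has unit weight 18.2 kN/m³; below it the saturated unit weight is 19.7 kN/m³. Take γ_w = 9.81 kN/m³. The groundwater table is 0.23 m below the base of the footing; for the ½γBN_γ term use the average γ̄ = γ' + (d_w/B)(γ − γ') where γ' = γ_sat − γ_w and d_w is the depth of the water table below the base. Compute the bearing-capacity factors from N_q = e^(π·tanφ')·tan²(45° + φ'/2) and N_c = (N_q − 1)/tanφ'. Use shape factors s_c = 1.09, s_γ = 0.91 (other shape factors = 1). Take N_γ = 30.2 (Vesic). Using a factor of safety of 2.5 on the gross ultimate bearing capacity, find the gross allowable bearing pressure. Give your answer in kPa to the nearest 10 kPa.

N_q = e^(π·tan32°)·tan²(61°) = 23.18; N_c = (N_q − 1)/tanφ' = 35.49.
Overburden at base level: q = 18.2 × 2.7 = 49.14 kPa.
The water table is 0.23 m below the base (< B = 1.01 m), so the ½γBN_γ term uses γ̄ = γ' + (d_w/B)(γ − γ') = 9.89 + (0.23/1.01)(18.2 − 9.89) = 11.782 kN/m³.
Cohesion term c·N_c·s_c = 6 × 35.49 × 1.09 = 232.11 kPa; surcharge term q·N_q = 49.14 × 23.177 = 1138.9 kPa; self-weight term 0.5·γ·B·N_γ·s_γ = 0.5 × 11.782 × 1.01 × 30.2 × 0.91 = 163.52 kPa.
q_ult = 232.11 + 1138.9 + 163.52 = 1534.5 kPa.
q_all = 1534.5 / 2.5 = 613.81 kPa.

q_all ≈ 610 kPa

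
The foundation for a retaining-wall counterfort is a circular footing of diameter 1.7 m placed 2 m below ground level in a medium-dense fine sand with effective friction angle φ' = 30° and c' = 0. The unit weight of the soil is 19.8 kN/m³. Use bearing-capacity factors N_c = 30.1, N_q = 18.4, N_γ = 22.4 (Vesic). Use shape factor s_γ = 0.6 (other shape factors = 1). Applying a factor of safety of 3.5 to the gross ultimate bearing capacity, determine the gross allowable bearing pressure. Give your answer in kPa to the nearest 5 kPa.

Overburden at base level: q = 19.8 × 2 = 39.6 kPa.
Surcharge term q·N_q = 39.6 × 18.4 = 728.64 kPa; self-weight term 0.5·γ·B·N_γ·s_γ = 0.5 × 19.8 × 1.7 × 22.4 × 0.6 = 226.2 kPa.
q_ult = 728.64 + 226.2 = 954.84 kPa.
q_all = q_ult / FS = 954.84 / 3.5 = 272.81 kPa.

q_all ≈ 275 kPa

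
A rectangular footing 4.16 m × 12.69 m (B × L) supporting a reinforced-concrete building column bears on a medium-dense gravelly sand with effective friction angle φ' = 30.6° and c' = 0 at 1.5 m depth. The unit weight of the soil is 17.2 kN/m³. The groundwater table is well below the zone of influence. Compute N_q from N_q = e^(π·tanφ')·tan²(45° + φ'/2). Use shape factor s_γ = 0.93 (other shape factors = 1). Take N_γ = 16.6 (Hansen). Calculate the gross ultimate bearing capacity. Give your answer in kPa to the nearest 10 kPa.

q_ult ≈ 1060 kPa

tan30.6° = 0.5914, so N_q = e^(π×0.5914)·tan²(60.3°) = 6.41 × 3.074 = 19.7.
Overburden at base level: q = 17.2 × 1.5 = 25.8 kPa.
Surcharge term q·N_q = 25.8 × 19.704 = 508.35 kPa; self-weight term 0.5·γ·B·N_γ·s_γ = 0.5 × 17.2 × 4.16 × 16.6 × 0.93 = 552.31 kPa.
q_ult = 508.35 + 552.31 = 1060.7 kPa.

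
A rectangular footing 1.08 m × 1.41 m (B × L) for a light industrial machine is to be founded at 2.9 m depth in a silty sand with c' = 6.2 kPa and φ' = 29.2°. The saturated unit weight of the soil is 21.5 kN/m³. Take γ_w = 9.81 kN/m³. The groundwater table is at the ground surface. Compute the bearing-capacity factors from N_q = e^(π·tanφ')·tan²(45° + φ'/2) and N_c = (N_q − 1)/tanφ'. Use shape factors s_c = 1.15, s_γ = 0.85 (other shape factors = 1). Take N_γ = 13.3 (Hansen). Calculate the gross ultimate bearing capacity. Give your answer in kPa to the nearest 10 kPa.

tan29.2° = 0.5589, so N_q = e^(π×0.5589)·tan²(59.6°) = 5.788 × 2.905 = 16.82.
N_c = (16.82 − 1)/tan29.2° = 28.3.
With the water table at the surface the whole profile is submerged: γ' = 21.5 − 9.81 = 11.69 kN/m³, so q = γ'·D_f = 33.901 kPa; the same γ' applies in the ½γBN_γ term.
q_ult = c·N_c·s_c + q·N_q + 0.5·γ·B·N_γ·s_γ
     = 6.2 × 28.298 × 1.15 + 33.901 × 16.815 + 0.5 × 11.69 × 1.08 × 13.3 × 0.85
     = 201.76 + 570.05 + 71.364 = 843.17 kPa.

q_ult ≈ 840 kPa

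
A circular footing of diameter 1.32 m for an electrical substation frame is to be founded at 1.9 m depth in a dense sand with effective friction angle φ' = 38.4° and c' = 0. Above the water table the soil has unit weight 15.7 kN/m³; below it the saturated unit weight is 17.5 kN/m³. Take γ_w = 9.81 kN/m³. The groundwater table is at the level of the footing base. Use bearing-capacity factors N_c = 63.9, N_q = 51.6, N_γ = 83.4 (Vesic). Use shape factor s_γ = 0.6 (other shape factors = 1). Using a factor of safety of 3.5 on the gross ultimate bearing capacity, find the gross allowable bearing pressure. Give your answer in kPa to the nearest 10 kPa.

q = γ·D_f = 15.7 × 1.9 = 29.83 kPa.
For the ½γBN_γ term take γ' = 17.5 − 9.81 = 7.69 kN/m³ (soil below base is submerged).
q·N_q = 29.83 × 51.6 = 1539.2 kPa
0.5·γ·B·N_γ·s_γ = 0.5 × 7.69 × 1.32 × 83.4 × 0.6 = 253.97 kPa
q_ult = 1539.2 + 253.97 = 1793.2 kPa.
q_all = 1793.2 / 3.5 = 512.34 kPa.

q_all ≈ 510 kPa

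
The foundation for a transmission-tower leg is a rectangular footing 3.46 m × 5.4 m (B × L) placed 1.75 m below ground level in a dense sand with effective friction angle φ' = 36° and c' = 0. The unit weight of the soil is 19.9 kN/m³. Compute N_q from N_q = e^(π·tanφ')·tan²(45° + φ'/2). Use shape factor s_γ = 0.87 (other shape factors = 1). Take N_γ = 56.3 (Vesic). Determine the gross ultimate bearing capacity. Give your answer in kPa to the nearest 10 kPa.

q_ult ≈ 3000 kPa

tan36° = 0.7265, so N_q = e^(π×0.7265)·tan²(63°) = 9.801 × 3.852 = 37.75.
Overburden at base level: q = 19.9 × 1.75 = 34.825 kPa.
Surcharge term q·N_q = 34.825 × 37.752 = 1314.7 kPa; self-weight term 0.5·γ·B·N_γ·s_γ = 0.5 × 19.9 × 3.46 × 56.3 × 0.87 = 1686.3 kPa.
q_ult = 1314.7 + 1686.3 = 3001 kPa.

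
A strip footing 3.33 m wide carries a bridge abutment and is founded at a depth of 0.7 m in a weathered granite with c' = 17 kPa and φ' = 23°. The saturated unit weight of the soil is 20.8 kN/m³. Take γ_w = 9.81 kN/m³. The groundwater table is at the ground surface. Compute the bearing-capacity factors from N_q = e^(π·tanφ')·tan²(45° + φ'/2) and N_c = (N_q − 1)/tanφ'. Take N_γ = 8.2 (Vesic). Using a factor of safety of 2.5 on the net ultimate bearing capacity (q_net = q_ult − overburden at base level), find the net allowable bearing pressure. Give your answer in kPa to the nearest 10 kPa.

N_q = e^(π·tan23°)·tan²(56.5°) = 8.66; N_c = (N_q − 1)/tanφ' = 18.05.
With the water table at the surface the whole profile is submerged: γ' = 20.8 − 9.81 = 10.99 kN/m³, so q = γ'·D_f = 7.693 kPa; the same γ' applies in the ½γBN_γ term.
q_ult = c·N_c + q·N_q + 0.5·γ·B·N_γ
     = 17 × 18.049 + 7.693 × 8.6612 + 0.5 × 10.99 × 3.33 × 8.2
     = 306.83 + 66.631 + 150.05 = 523.5 kPa.
q_net = 523.5 − 7.693 = 515.81 kPa.
q_all(net) = 515.81 / 2.5 = 206.32 kPa.

q_all(net) ≈ 210 kPa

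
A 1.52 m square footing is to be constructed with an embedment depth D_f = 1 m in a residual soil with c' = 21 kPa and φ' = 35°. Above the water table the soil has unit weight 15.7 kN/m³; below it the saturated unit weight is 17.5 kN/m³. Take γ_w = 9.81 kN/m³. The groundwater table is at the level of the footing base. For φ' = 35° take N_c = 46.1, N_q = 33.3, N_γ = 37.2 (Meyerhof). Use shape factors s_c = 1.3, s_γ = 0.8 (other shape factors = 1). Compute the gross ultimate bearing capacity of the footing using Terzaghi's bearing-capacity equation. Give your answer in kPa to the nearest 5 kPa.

Effective surcharge at the founding depth q = γ·D_f = 15.7 × 1 = 15.7 kPa.
The water table coincides with the base, so in the self-weight term γ → γ' = 7.69 kN/m³.
q_ult = c·N_c·s_c + q·N_q + 0.5·γ·B·N_γ·s_γ
     = 21 × 46.1 × 1.3 + 15.7 × 33.3 + 0.5 × 7.69 × 1.52 × 37.2 × 0.8
     = 1258.5 + 522.81 + 173.93 = 1955.3 kPa.

q_ult ≈ 1955 kPa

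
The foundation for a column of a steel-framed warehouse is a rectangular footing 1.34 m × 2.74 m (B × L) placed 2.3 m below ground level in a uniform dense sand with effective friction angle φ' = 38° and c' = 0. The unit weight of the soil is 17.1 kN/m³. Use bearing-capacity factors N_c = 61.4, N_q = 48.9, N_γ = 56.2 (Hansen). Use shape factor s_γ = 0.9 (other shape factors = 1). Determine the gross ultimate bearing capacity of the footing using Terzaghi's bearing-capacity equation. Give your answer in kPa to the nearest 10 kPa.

Effective surcharge at the founding depth q = γ·D_f = 17.1 × 2.3 = 39.33 kPa.
q_ult = q·N_q + 0.5·γ·B·N_γ·s_γ
     = 39.33 × 48.9 + 0.5 × 17.1 × 1.34 × 56.2 × 0.9
     = 1923.2 + 579.5 = 2502.7 kPa.

q_ult ≈ 2500 kPa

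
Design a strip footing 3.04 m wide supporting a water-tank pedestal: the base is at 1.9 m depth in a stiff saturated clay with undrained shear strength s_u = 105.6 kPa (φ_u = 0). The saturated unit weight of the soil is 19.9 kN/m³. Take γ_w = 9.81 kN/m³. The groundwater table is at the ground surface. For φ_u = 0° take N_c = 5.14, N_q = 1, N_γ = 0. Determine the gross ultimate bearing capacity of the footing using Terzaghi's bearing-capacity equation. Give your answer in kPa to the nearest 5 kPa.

Water table at ground surface, so effective unit weight γ' = 19.9 − 9.81 = 10.09 kN/m³ is used throughout; overburden q = 10.09 × 1.9 = 19.171 kPa.
Cohesion term c·N_c = 105.6 × 5.14 = 542.78 kPa; surcharge term q·N_q = 19.171 × 1 = 19.171 kPa.
q_ult = 542.78 + 19.171 = 561.96 kPa.

q_ult ≈ 560 kPa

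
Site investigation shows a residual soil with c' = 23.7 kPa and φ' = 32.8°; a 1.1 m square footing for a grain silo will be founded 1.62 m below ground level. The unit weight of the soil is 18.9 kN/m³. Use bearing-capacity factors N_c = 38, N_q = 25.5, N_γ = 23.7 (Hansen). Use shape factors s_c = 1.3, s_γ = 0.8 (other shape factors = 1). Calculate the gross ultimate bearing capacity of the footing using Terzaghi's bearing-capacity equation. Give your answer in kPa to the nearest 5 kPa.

q_ult ≈ 2150 kPa

q = γ·D_f = 18.9 × 1.62 = 30.618 kPa.
c·N_c·s_c = 23.7 × 38 × 1.3 = 1170.8 kPa
q·N_q = 30.618 × 25.5 = 780.76 kPa
0.5·γ·B·N_γ·s_γ = 0.5 × 18.9 × 1.1 × 23.7 × 0.8 = 197.09 kPa
q_ult = 1170.8 + 780.76 + 197.09 = 2148.6 kPa.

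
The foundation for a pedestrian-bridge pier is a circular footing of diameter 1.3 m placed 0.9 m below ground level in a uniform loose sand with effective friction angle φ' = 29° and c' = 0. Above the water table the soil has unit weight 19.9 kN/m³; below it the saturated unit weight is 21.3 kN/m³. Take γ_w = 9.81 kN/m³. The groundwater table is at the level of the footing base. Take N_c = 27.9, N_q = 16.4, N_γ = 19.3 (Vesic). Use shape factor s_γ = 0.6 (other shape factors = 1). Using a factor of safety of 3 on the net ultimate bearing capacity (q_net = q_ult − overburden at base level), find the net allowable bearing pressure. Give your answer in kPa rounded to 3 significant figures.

Effective surcharge at the founding depth q = γ·D_f = 19.9 × 0.9 = 17.91 kPa.
The water table coincides with the base, so in the self-weight term γ → γ' = 11.49 kN/m³.
q_ult = q·N_q + 0.5·γ·B·N_γ·s_γ
     = 17.91 × 16.4 + 0.5 × 11.49 × 1.3 × 19.3 × 0.6
     = 293.72 + 86.485 = 380.21 kPa.
q_net = 380.21 − 17.91 = 362.3 kPa.
q_all(net) = 362.3 / 3 = 120.77 kPa.

q_all(net) ≈ 121 kPa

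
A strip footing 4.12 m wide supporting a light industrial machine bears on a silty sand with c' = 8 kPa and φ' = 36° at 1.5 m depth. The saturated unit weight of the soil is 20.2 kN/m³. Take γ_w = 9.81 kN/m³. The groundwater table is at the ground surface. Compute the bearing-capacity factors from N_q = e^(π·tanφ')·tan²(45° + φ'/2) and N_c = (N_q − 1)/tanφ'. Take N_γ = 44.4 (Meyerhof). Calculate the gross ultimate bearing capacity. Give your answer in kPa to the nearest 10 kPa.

q_ult ≈ 1940 kPa

tan36° = 0.7265, so N_q = e^(π×0.7265)·tan²(63°) = 9.801 × 3.852 = 37.75.
N_c = (37.75 − 1)/tan36° = 50.59.
Water table at ground surface, so effective unit weight γ' = 20.2 − 9.81 = 10.39 kN/m³ is used throughout; overburden q = 10.39 × 1.5 = 15.585 kPa; the same γ' applies in the ½γBN_γ term.
Cohesion term c·N_c = 8 × 50.585 = 404.68 kPa; surcharge term q·N_q = 15.585 × 37.752 = 588.37 kPa; self-weight term 0.5·γ·B·N_γ = 0.5 × 10.39 × 4.12 × 44.4 = 950.31 kPa.
q_ult = 404.68 + 588.37 + 950.31 = 1943.4 kPa.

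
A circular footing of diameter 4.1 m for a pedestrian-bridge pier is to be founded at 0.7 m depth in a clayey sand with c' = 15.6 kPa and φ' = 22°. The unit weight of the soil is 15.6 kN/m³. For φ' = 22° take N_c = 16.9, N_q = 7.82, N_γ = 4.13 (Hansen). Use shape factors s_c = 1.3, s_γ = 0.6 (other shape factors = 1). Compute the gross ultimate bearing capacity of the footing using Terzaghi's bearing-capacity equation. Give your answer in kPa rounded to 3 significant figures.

q_ult ≈ 507 kPa

Effective surcharge at the founding depth q = γ·D_f = 15.6 × 0.7 = 10.92 kPa.
q_ult = c·N_c·s_c + q·N_q + 0.5·γ·B·N_γ·s_γ
     = 15.6 × 16.9 × 1.3 + 10.92 × 7.82 + 0.5 × 15.6 × 4.1 × 4.13 × 0.6
     = 342.73 + 85.394 + 79.246 = 507.37 kPa.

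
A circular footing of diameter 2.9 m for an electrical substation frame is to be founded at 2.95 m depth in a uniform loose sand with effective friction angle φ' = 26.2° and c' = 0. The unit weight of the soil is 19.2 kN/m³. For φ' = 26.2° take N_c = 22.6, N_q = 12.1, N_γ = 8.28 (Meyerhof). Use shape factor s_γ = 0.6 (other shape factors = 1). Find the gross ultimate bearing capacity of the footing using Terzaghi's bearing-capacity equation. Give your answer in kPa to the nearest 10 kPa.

q_ult ≈ 820 kPa

q = γ·D_f = 19.2 × 2.95 = 56.64 kPa.
q·N_q = 56.64 × 12.1 = 685.34 kPa
0.5·γ·B·N_γ·s_γ = 0.5 × 19.2 × 2.9 × 8.28 × 0.6 = 138.31 kPa
q_ult = 685.34 + 138.31 = 823.65 kPa.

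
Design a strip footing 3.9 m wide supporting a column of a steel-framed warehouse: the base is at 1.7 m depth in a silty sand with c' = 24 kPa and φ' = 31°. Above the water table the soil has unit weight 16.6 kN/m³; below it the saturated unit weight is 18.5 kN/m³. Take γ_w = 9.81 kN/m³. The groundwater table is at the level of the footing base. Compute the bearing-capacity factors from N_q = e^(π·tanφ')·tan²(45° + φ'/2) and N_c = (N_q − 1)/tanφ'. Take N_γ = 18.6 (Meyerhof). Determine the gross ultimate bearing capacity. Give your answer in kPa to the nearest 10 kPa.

tan31° = 0.6009, so N_q = e^(π×0.6009)·tan²(60.5°) = 6.604 × 3.124 = 20.63.
N_c = (20.63 − 1)/tan31° = 32.67.
Effective surcharge at the founding depth q = γ·D_f = 16.6 × 1.7 = 28.22 kPa.
The water table coincides with the base, so in the self-weight term γ → γ' = 8.69 kN/m³.
q_ult = c·N_c + q·N_q + 0.5·γ·B·N_γ
     = 24 × 32.671 + 28.22 × 20.631 + 0.5 × 8.69 × 3.9 × 18.6
     = 784.11 + 582.2 + 315.19 = 1681.5 kPa.

q_ult ≈ 1680 kPa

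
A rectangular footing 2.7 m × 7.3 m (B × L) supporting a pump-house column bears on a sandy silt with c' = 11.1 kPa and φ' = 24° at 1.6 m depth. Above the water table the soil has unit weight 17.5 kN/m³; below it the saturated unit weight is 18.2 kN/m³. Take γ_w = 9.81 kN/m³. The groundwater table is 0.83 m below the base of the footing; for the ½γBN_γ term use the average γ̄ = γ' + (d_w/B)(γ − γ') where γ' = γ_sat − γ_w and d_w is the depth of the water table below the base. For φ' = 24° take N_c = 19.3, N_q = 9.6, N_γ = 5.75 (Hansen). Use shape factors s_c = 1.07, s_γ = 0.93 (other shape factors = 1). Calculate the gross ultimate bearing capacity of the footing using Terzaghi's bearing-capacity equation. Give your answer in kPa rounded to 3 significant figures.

Overburden at base level: q = 17.5 × 1.6 = 28 kPa.
The water table is 0.83 m below the base (< B = 2.7 m), so the ½γBN_γ term uses γ̄ = γ' + (d_w/B)(γ − γ') = 8.39 + (0.83/2.7)(17.5 − 8.39) = 11.19 kN/m³.
Cohesion term c·N_c·s_c = 11.1 × 19.3 × 1.07 = 229.23 kPa; surcharge term q·N_q = 28 × 9.6 = 268.8 kPa; self-weight term 0.5·γ·B·N_γ·s_γ = 0.5 × 11.19 × 2.7 × 5.75 × 0.93 = 80.785 kPa.
q_ult = 229.23 + 268.8 + 80.785 = 578.81 kPa.

q_ult ≈ 579 kPa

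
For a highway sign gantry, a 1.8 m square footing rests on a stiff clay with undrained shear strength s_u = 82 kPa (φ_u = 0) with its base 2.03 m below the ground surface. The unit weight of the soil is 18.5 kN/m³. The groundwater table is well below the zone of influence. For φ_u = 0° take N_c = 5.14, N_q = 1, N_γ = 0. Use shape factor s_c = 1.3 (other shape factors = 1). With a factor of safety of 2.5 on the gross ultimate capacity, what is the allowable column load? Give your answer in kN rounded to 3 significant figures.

P_all ≈ 759 kN

q = γ·D_f = 18.5 × 2.03 = 37.555 kPa.
c·N_c·s_c = 82 × 5.14 × 1.3 = 547.92 kPa
q·N_q = 37.555 × 1 = 37.555 kPa
q_ult = 547.92 + 37.555 = 585.48 kPa.
Gross allowable pressure q_all = 585.48 / 2.5 = 234.19 kPa.
Footing area = 3.24 m², so allowable column load = 234.19 × 3.24 = 758.78 kN.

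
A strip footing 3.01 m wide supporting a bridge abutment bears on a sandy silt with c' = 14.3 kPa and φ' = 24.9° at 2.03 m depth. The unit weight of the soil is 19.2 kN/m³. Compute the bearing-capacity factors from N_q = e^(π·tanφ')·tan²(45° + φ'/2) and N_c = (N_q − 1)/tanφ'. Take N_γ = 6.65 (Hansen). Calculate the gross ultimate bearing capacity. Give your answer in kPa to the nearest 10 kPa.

q_ult ≈ 900 kPa

tan24.9° = 0.4642, so N_q = e^(π×0.4642)·tan²(57.45°) = 4.299 × 2.454 = 10.55.
N_c = (10.55 − 1)/tan24.9° = 20.57.
q = γ·D_f = 19.2 × 2.03 = 38.976 kPa.
c·N_c = 14.3 × 20.575 = 294.22 kPa
q·N_q = 38.976 × 10.551 = 411.22 kPa
0.5·γ·B·N_γ = 0.5 × 19.2 × 3.01 × 6.65 = 192.16 kPa
q_ult = 294.22 + 411.22 + 192.16 = 897.6 kPa.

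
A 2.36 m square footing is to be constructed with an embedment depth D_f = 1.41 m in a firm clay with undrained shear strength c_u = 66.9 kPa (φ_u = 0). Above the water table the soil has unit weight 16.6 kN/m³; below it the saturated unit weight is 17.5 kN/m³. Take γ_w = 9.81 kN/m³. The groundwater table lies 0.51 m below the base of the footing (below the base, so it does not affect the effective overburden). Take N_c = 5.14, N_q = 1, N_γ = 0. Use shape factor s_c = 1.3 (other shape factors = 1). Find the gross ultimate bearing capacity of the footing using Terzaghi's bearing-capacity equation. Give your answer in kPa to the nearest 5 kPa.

q_ult ≈ 470 kPa

Effective surcharge at the founding depth q = γ·D_f = 16.6 × 1.41 = 23.406 kPa.
q_ult = c·N_c·s_c + q·N_q
     = 66.9 × 5.14 × 1.3 + 23.406 × 1
     = 447.03 + 23.406 = 470.43 kPa.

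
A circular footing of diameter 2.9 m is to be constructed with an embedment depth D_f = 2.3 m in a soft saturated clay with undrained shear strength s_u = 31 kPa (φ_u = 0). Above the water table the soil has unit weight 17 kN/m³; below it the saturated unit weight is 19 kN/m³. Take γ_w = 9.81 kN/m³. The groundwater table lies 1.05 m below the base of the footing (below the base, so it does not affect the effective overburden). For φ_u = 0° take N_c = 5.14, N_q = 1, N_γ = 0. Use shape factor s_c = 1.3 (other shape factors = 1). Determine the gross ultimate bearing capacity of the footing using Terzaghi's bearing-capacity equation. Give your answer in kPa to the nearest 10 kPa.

q_ult ≈ 250 kPa

Overburden at base level: q = 17 × 2.3 = 39.1 kPa.
Cohesion term c·N_c·s_c = 31 × 5.14 × 1.3 = 207.14 kPa; surcharge term q·N_q = 39.1 × 1 = 39.1 kPa.
q_ult = 207.14 + 39.1 = 246.24 kPa.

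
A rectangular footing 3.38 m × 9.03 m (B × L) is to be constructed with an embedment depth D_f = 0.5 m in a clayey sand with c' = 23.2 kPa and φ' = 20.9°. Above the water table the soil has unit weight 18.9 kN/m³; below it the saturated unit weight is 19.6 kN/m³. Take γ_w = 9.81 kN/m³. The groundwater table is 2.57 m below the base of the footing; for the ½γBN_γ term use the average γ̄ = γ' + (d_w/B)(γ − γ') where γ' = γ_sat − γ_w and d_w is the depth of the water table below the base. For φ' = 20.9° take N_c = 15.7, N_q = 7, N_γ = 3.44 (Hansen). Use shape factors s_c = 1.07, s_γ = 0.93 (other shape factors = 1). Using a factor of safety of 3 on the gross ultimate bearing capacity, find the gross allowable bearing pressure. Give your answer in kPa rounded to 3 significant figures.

Effective surcharge at the founding depth q = γ·D_f = 18.9 × 0.5 = 9.45 kPa.
With d_w = 2.57 m < B, γ̄ = 9.79 + (2.57/3.38) × (18.9 − 9.79) = 16.717 kN/m³.
q_ult = c·N_c·s_c + q·N_q + 0.5·γ·B·N_γ·s_γ
     = 23.2 × 15.7 × 1.07 + 9.45 × 7 + 0.5 × 16.717 × 3.38 × 3.44 × 0.93
     = 389.74 + 66.15 + 90.382 = 546.27 kPa.
q_all = 546.27 / 3 = 182.09 kPa.

q_all ≈ 182 kPa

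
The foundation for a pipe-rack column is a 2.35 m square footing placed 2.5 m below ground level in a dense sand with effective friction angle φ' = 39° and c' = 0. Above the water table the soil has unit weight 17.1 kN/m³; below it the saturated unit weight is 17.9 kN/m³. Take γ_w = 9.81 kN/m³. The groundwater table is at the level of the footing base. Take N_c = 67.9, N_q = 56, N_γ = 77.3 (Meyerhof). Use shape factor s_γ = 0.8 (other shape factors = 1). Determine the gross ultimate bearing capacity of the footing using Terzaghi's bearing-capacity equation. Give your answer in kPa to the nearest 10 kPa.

q_ult ≈ 2980 kPa

Effective surcharge at the founding depth q = γ·D_f = 17.1 × 2.5 = 42.75 kPa.
The water table coincides with the base, so in the self-weight term γ → γ' = 8.09 kN/m³.
q_ult = q·N_q + 0.5·γ·B·N_γ·s_γ
     = 42.75 × 56 + 0.5 × 8.09 × 2.35 × 77.3 × 0.8
     = 2394 + 587.84 = 2981.8 kPa.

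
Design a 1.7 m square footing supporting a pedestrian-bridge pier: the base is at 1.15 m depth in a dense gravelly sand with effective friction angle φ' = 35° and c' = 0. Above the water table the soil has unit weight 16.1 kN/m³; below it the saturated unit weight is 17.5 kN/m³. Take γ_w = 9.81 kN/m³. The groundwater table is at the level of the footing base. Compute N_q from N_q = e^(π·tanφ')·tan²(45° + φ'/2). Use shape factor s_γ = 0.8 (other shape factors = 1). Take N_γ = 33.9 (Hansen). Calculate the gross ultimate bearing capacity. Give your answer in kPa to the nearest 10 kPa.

tan35° = 0.7002, so N_q = e^(π×0.7002)·tan²(62.5°) = 9.023 × 3.69 = 33.3.
Effective surcharge at the founding depth q = γ·D_f = 16.1 × 1.15 = 18.515 kPa.
The water table coincides with the base, so in the self-weight term γ → γ' = 7.69 kN/m³.
q_ult = q·N_q + 0.5·γ·B·N_γ·s_γ
     = 18.515 × 33.296 + 0.5 × 7.69 × 1.7 × 33.9 × 0.8
     = 616.48 + 177.27 = 793.75 kPa.

q_ult ≈ 790 kPa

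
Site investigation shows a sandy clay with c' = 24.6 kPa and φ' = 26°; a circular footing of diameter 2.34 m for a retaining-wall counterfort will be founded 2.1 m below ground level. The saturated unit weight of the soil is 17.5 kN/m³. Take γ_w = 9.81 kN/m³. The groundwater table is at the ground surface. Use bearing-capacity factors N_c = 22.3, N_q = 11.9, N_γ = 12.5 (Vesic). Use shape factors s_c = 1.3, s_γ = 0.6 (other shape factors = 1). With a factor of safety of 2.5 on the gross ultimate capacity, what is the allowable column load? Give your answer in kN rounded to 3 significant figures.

With the water table at the surface the whole profile is submerged: γ' = 17.5 − 9.81 = 7.69 kN/m³, so q = γ'·D_f = 16.149 kPa; the same γ' applies in the ½γBN_γ term.
q_ult = c·N_c·s_c + q·N_q + 0.5·γ·B·N_γ·s_γ
     = 24.6 × 22.3 × 1.3 + 16.149 × 11.9 + 0.5 × 7.69 × 2.34 × 12.5 × 0.6
     = 713.15 + 192.17 + 67.48 = 972.81 kPa.
Gross allowable pressure q_all = 972.81 / 2.5 = 389.12 kPa.
Footing area = 4.3005 m², so allowable column load = 389.12 × 4.3005 = 1673.4 kN.

P_all ≈ 1670 kN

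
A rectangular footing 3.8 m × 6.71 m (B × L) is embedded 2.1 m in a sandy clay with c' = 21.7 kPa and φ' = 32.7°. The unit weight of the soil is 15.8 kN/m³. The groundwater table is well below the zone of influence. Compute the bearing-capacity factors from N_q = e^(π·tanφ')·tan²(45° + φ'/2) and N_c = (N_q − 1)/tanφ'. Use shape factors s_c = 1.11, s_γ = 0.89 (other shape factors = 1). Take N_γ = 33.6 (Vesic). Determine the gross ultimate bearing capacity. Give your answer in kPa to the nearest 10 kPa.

tan32.7° = 0.642, so N_q = e^(π×0.642)·tan²(61.35°) = 7.515 × 3.35 = 25.18.
N_c = (25.18 − 1)/tan32.7° = 37.66.
Overburden at base level: q = 15.8 × 2.1 = 33.18 kPa.
Cohesion term c·N_c·s_c = 21.7 × 37.657 × 1.11 = 907.04 kPa; surcharge term q·N_q = 33.18 × 25.175 = 835.31 kPa; self-weight term 0.5·γ·B·N_γ·s_γ = 0.5 × 15.8 × 3.8 × 33.6 × 0.89 = 897.72 kPa.
q_ult = 907.04 + 835.31 + 897.72 = 2640.1 kPa.

q_ult ≈ 2640 kPa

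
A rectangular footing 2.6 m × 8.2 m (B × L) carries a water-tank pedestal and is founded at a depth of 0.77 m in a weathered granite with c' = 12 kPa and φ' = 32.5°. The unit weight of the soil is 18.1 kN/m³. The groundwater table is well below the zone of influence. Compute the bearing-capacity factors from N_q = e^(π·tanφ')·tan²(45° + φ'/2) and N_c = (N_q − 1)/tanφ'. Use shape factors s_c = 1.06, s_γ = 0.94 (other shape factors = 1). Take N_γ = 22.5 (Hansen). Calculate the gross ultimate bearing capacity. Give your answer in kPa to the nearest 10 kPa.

q_ult ≈ 1310 kPa

tan32.5° = 0.6371, so N_q = e^(π×0.6371)·tan²(61.25°) = 7.4 × 3.322 = 24.58.
N_c = (24.58 − 1)/tan32.5° = 37.02.
Effective surcharge at the founding depth q = γ·D_f = 18.1 × 0.77 = 13.937 kPa.
q_ult = c·N_c·s_c + q·N_q + 0.5·γ·B·N_γ·s_γ
     = 12 × 37.02 × 1.06 + 13.937 × 24.585 + 0.5 × 18.1 × 2.6 × 22.5 × 0.94
     = 470.9 + 342.63 + 497.66 = 1311.2 kPa.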